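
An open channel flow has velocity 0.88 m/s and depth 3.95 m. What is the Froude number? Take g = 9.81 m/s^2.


The Froude number is defined as Fr = V / sqrt(g*y).
g*y = 9.81 * 3.95 = 38.7495.
sqrt(g*y) = sqrt(38.7495) = 6.2249.
Fr = 0.88 / 6.2249 = 0.1414.

0.1414


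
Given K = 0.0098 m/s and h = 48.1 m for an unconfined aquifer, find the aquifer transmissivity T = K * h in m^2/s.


Transmissivity is defined as T = K * h.
T = 0.0098 * 48.1
  = 0.4714 m^2/s.

0.4714


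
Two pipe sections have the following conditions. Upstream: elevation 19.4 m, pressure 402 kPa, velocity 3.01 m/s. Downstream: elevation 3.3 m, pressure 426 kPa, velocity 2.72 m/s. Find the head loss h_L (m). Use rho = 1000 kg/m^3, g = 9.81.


Total head at each section: H = z + p/(rho*g) + V^2/(2g).
H1 = 19.4 + 402*1000/(1000*9.81) + 3.01^2/(2*9.81)
   = 19.4 + 40.979 + 0.4618
   = 60.84 m.
H2 = 3.3 + 426*1000/(1000*9.81) + 2.72^2/(2*9.81)
   = 3.3 + 43.425 + 0.3771
   = 47.102 m.
h_L = H1 - H2 = 60.84 - 47.102 = 13.738 m.

13.738


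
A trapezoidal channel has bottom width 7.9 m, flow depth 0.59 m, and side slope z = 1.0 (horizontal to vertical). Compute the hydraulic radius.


For a trapezoidal section with side slope z:
A = (b + z*y)*y = (7.9 + 1.0*0.59)*0.59 = 5.009 m^2.
P = b + 2*y*sqrt(1 + z^2) = 7.9 + 2*0.59*sqrt(1 + 1.0^2) = 9.569 m.
R = A/P = 5.009 / 9.569 = 0.5235 m.

0.5235


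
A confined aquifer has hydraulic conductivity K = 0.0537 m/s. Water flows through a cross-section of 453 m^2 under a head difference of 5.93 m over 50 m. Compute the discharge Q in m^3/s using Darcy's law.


Darcy's law: Q = K * A * i, where i = dh/L.
Hydraulic gradient i = 5.93 / 50 = 0.1186.
Q = 0.0537 * 453 * 0.1186
  = 2.8851 m^3/s.

2.8851


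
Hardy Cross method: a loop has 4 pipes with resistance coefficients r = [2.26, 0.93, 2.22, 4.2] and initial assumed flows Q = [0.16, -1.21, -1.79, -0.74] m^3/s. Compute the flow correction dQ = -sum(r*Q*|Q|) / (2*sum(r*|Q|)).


Numerator terms (r*Q*|Q|): 2.26*0.16*|0.16| = 0.0579; 0.93*-1.21*|-1.21| = -1.3616; 2.22*-1.79*|-1.79| = -7.1131; 4.2*-0.74*|-0.74| = -2.2999.
Sum of numerator = -10.7168.
Denominator terms (r*|Q|): 2.26*|0.16| = 0.3616; 0.93*|-1.21| = 1.1253; 2.22*|-1.79| = 3.9738; 4.2*|-0.74| = 3.108.
2 * sum of denominator = 2 * 8.5687 = 17.1374.
dQ = --10.7168 / 17.1374 = 0.6253 m^3/s.

0.6253


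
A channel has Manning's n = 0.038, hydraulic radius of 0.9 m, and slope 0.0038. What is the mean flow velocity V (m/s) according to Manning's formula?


Manning's equation gives V = (1/n) * R^(2/3) * S^(1/2).
First, compute R^(2/3) = 0.9^(2/3) = 0.9322.
Next, S^(1/2) = 0.0038^(1/2) = 0.061644.
Then 1/n = 1/0.038 = 26.32.
V = 26.32 * 0.9322 * 0.061644 = 1.5122 m/s.

1.5122


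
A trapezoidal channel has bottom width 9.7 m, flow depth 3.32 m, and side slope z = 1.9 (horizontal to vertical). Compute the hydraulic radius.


For a trapezoidal section with side slope z:
A = (b + z*y)*y = (9.7 + 1.9*3.32)*3.32 = 53.147 m^2.
P = b + 2*y*sqrt(1 + z^2) = 9.7 + 2*3.32*sqrt(1 + 1.9^2) = 23.957 m.
R = A/P = 53.147 / 23.957 = 2.2184 m.

2.2184


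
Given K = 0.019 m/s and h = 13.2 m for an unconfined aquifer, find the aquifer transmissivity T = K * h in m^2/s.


Transmissivity is defined as T = K * h.
T = 0.019 * 13.2
  = 0.2508 m^2/s.

0.2508


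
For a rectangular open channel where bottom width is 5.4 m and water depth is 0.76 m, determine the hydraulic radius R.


For a rectangular section:
Flow area A = b * y = 5.4 * 0.76 = 4.1 m^2.
Wetted perimeter P = b + 2y = 5.4 + 2*0.76 = 6.92 m.
Hydraulic radius R = A/P = 4.1 / 6.92 = 0.5931 m.

0.5931


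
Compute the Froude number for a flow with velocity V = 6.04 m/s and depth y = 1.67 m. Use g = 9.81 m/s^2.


The Froude number is defined as Fr = V / sqrt(g*y).
g*y = 9.81 * 1.67 = 16.3827.
sqrt(g*y) = sqrt(16.3827) = 4.0476.
Fr = 6.04 / 4.0476 = 1.4923.

1.4923


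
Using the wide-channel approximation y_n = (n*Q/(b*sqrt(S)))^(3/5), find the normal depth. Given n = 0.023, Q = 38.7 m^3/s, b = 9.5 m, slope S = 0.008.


We use the wide-channel approximation y_n = (n*Q/(b*sqrt(S)))^(3/5).
sqrt(S) = sqrt(0.008) = 0.089443.
Numerator: n*Q = 0.023 * 38.7 = 0.8901.
Denominator: b*sqrt(S) = 9.5 * 0.089443 = 0.849708.
arg = 1.0475.
y_n = 1.0475^(3/5) = 1.0283 m.

1.0283


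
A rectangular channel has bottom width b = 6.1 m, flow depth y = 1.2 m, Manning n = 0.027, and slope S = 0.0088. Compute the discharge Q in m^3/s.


For a rectangular channel, the cross-sectional area A = b * y = 6.1 * 1.2 = 7.32 m^2.
The wetted perimeter P = b + 2y = 6.1 + 2*1.2 = 8.5 m.
Hydraulic radius R = A/P = 7.32/8.5 = 0.8612 m.
Velocity V = (1/n)*R^(2/3)*S^(1/2) = (1/0.027)*0.8612^(2/3)*0.0088^(1/2) = 3.1449 m/s.
Discharge Q = A * V = 7.32 * 3.1449 = 23.021 m^3/s.

23.021


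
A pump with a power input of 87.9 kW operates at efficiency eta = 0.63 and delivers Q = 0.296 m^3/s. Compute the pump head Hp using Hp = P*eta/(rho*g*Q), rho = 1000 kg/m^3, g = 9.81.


Pump head formula: Hp = P * eta / (rho * g * Q).
Numerator: P * eta = 87.9 * 1000 * 0.63 = 55377.0 W.
Denominator: rho * g * Q = 1000 * 9.81 * 0.296 = 2903.76.
Hp = 55377.0 / 2903.76 = 19.07 m.

19.07


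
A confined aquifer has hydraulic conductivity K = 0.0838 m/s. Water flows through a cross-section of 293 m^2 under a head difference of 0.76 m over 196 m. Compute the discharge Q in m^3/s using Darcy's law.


Darcy's law: Q = K * A * i, where i = dh/L.
Hydraulic gradient i = 0.76 / 196 = 0.003878.
Q = 0.0838 * 293 * 0.003878
  = 0.0952 m^3/s.

0.0952


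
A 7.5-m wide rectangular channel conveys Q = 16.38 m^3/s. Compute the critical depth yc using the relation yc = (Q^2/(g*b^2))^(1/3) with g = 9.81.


Using yc = (Q^2 / (g * b^2))^(1/3):
Q^2 = 16.38^2 = 268.3.
g * b^2 = 9.81 * 7.5^2 = 9.81 * 56.25 = 551.81.
Q^2 / (g*b^2) = 268.3 / 551.81 = 0.4862.
yc = 0.4862^(1/3) = 0.7863 m.

0.7863


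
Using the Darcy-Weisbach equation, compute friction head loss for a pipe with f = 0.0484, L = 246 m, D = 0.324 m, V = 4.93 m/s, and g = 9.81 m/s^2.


Darcy-Weisbach equation: h_f = f * (L/D) * V^2/(2g).
f * L/D = 0.0484 * 246/0.324 = 36.7481.
V^2/(2g) = 4.93^2 / (2*9.81) = 24.3049 / 19.62 = 1.2388 m.
h_f = 36.7481 * 1.2388 = 45.523 m.

45.523


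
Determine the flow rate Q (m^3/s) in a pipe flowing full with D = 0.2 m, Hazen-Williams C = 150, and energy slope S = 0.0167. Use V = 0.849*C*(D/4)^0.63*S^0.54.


For a full circular pipe, R = D/4 = 0.2/4 = 0.05 m.
V = 0.849 * 150 * 0.05^0.63 * 0.0167^0.54
  = 0.849 * 150 * 0.151479 * 0.109715
  = 2.1165 m/s.
Pipe area A = pi*D^2/4 = pi*0.2^2/4 = 0.0314 m^2.
Q = A * V = 0.0314 * 2.1165 = 0.0665 m^3/s.

0.0665


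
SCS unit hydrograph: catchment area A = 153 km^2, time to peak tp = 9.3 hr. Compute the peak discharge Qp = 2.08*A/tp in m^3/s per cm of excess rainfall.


SCS formula: Qp = 2.08 * A / tp.
Qp = 2.08 * 153 / 9.3
   = 318.24 / 9.3
   = 34.22 m^3/s per cm.

34.22


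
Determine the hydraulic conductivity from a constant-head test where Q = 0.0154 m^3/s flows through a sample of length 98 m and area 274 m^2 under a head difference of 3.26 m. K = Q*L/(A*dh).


From K = Q*L / (A*dh):
Numerator: Q*L = 0.0154 * 98 = 1.5092.
Denominator: A*dh = 274 * 3.26 = 893.24.
K = 1.5092 / 893.24 = 0.00169 m/s.

0.00169


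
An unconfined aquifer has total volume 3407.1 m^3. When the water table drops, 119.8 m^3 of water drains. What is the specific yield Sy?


Specific yield Sy = Volume drained / Total volume.
Sy = 119.8 / 3407.1
   = 0.0352.

0.0352


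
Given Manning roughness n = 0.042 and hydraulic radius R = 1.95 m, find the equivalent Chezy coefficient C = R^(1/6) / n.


The Chezy coefficient relates to Manning's n through C = R^(1/6) / n.
R^(1/6) = 1.95^(1/6) = 1.117736.
C = 1.117736 / 0.042 = 26.61 m^(1/2)/s.

26.61


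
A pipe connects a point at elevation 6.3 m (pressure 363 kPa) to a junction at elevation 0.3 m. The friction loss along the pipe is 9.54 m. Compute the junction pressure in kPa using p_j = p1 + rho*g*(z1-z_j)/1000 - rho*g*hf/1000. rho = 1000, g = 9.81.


Junction pressure: p_j = p1 + rho*g*(z1 - z_j)/1000 - rho*g*hf/1000.
Elevation term = 1000*9.81*(6.3 - 0.3)/1000 = 58.86 kPa.
Friction term = 1000*9.81*9.54/1000 = 93.587 kPa.
p_j = 363 + 58.86 - 93.587 = 328.27 kPa.

328.27


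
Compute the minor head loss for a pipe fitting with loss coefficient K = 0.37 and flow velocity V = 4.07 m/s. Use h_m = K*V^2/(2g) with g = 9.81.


Minor loss formula: h_m = K * V^2/(2g).
V^2 = 4.07^2 = 16.5649.
V^2/(2g) = 16.5649 / 19.62 = 0.8443 m.
h_m = 0.37 * 0.8443 = 0.3124 m.

0.3124


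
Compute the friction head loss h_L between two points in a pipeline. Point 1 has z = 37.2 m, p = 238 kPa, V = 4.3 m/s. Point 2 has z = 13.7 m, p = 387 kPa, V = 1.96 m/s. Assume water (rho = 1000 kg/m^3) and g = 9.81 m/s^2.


Total head at each section: H = z + p/(rho*g) + V^2/(2g).
H1 = 37.2 + 238*1000/(1000*9.81) + 4.3^2/(2*9.81)
   = 37.2 + 24.261 + 0.9424
   = 62.403 m.
H2 = 13.7 + 387*1000/(1000*9.81) + 1.96^2/(2*9.81)
   = 13.7 + 39.45 + 0.1958
   = 53.345 m.
h_L = H1 - H2 = 62.403 - 53.345 = 9.058 m.

9.058


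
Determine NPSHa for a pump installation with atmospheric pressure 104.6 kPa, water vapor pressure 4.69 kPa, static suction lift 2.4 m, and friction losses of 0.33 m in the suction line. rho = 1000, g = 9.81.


NPSHa = p_atm/(rho*g) - z_s - hf_s - p_vap/(rho*g).
p_atm/(rho*g) = 104.6*1000 / (1000*9.81) = 10.663 m.
p_vap/(rho*g) = 4.69*1000 / (1000*9.81) = 0.478 m.
NPSHa = 10.663 - 2.4 - 0.33 - 0.478
      = 7.45 m.

7.45


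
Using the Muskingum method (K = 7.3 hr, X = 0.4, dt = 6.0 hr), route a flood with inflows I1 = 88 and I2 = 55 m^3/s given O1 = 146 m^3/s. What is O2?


Muskingum coefficients:
denom = 2*K*(1-X) + dt = 2*7.3*(1-0.4) + 6.0 = 14.76.
C0 = (dt - 2*K*X)/denom = (6.0 - 2*7.3*0.4)/14.76 = 0.0108.
C1 = (dt + 2*K*X)/denom = (6.0 + 2*7.3*0.4)/14.76 = 0.8022.
C2 = (2*K*(1-X) - dt)/denom = 0.187.
O2 = C0*I2 + C1*I1 + C2*O1
   = 0.0108*55 + 0.8022*88 + 0.187*146
   = 98.49 m^3/s.

98.49


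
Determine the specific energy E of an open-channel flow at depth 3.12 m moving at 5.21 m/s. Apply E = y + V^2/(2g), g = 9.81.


Specific energy E = y + V^2/(2g).
Velocity head = V^2/(2g) = 5.21^2 / (2*9.81) = 27.1441 / 19.62 = 1.3835 m.
E = 3.12 + 1.3835 = 4.5035 m.

4.5035


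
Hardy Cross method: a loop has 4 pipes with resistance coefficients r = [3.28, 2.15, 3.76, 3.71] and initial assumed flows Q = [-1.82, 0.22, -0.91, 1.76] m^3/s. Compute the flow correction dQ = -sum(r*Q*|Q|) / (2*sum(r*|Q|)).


Numerator terms (r*Q*|Q|): 3.28*-1.82*|-1.82| = -10.8647; 2.15*0.22*|0.22| = 0.1041; 3.76*-0.91*|-0.91| = -3.1137; 3.71*1.76*|1.76| = 11.4921.
Sum of numerator = -2.3822.
Denominator terms (r*|Q|): 3.28*|-1.82| = 5.9696; 2.15*|0.22| = 0.473; 3.76*|-0.91| = 3.4216; 3.71*|1.76| = 6.5296.
2 * sum of denominator = 2 * 16.3938 = 32.7876.
dQ = --2.3822 / 32.7876 = 0.0727 m^3/s.

0.0727


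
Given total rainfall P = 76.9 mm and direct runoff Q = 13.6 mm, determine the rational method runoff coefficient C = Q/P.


The runoff coefficient C = runoff depth / rainfall depth.
C = 13.6 / 76.9
  = 0.1769.

0.1769


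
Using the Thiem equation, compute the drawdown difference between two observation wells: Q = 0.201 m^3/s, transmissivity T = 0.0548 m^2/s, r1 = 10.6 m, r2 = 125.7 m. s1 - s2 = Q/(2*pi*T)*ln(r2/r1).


Thiem equation: s1 - s2 = Q/(2*pi*T) * ln(r2/r1).
ln(r2/r1) = ln(125.7/10.6) = 2.473.
Q/(2*pi*T) = 0.201 / (2*pi*0.0548) = 0.201 / 0.3443 = 0.5838.
s1 - s2 = 0.5838 * 2.473 = 1.4437 m.

1.4437


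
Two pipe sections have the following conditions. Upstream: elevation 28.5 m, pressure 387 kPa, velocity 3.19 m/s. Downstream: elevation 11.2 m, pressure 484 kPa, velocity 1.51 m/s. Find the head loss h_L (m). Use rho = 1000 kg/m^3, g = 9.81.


Total head at each section: H = z + p/(rho*g) + V^2/(2g).
H1 = 28.5 + 387*1000/(1000*9.81) + 3.19^2/(2*9.81)
   = 28.5 + 39.45 + 0.5187
   = 68.468 m.
H2 = 11.2 + 484*1000/(1000*9.81) + 1.51^2/(2*9.81)
   = 11.2 + 49.337 + 0.1162
   = 60.654 m.
h_L = H1 - H2 = 68.468 - 60.654 = 7.815 m.

7.815


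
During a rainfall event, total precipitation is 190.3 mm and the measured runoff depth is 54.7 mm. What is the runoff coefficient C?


The runoff coefficient C = runoff depth / rainfall depth.
C = 54.7 / 190.3
  = 0.2874.

0.2874


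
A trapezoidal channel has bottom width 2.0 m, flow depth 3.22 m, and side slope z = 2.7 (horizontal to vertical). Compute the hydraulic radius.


For a trapezoidal section with side slope z:
A = (b + z*y)*y = (2.0 + 2.7*3.22)*3.22 = 34.435 m^2.
P = b + 2*y*sqrt(1 + z^2) = 2.0 + 2*3.22*sqrt(1 + 2.7^2) = 20.542 m.
R = A/P = 34.435 / 20.542 = 1.6763 m.

1.6763


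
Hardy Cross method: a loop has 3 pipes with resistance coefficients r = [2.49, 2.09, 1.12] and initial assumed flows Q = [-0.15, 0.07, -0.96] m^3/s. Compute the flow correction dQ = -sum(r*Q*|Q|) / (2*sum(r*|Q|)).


Numerator terms (r*Q*|Q|): 2.49*-0.15*|-0.15| = -0.056; 2.09*0.07*|0.07| = 0.0102; 1.12*-0.96*|-0.96| = -1.0322.
Sum of numerator = -1.078.
Denominator terms (r*|Q|): 2.49*|-0.15| = 0.3735; 2.09*|0.07| = 0.1463; 1.12*|-0.96| = 1.0752.
2 * sum of denominator = 2 * 1.595 = 3.19.
dQ = --1.078 / 3.19 = 0.3379 m^3/s.

0.3379


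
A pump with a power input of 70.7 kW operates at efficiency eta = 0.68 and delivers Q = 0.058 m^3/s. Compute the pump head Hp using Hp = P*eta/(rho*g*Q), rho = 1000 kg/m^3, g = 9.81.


Pump head formula: Hp = P * eta / (rho * g * Q).
Numerator: P * eta = 70.7 * 1000 * 0.68 = 48076.0 W.
Denominator: rho * g * Q = 1000 * 9.81 * 0.058 = 568.98.
Hp = 48076.0 / 568.98 = 84.5 m.

84.5


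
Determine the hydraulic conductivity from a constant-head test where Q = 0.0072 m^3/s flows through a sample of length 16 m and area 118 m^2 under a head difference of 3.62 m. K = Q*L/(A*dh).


From K = Q*L / (A*dh):
Numerator: Q*L = 0.0072 * 16 = 0.1152.
Denominator: A*dh = 118 * 3.62 = 427.16.
K = 0.1152 / 427.16 = 0.00027 m/s.

0.00027


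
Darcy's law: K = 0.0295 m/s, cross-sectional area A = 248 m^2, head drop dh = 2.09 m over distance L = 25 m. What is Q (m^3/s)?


Darcy's law: Q = K * A * i, where i = dh/L.
Hydraulic gradient i = 2.09 / 25 = 0.0836.
Q = 0.0295 * 248 * 0.0836
  = 0.6116 m^3/s.

0.6116


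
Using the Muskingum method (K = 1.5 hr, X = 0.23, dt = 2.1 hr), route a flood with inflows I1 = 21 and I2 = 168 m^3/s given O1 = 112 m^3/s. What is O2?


Muskingum coefficients:
denom = 2*K*(1-X) + dt = 2*1.5*(1-0.23) + 2.1 = 4.41.
C0 = (dt - 2*K*X)/denom = (2.1 - 2*1.5*0.23)/4.41 = 0.3197.
C1 = (dt + 2*K*X)/denom = (2.1 + 2*1.5*0.23)/4.41 = 0.6327.
C2 = (2*K*(1-X) - dt)/denom = 0.0476.
O2 = C0*I2 + C1*I1 + C2*O1
   = 0.3197*168 + 0.6327*21 + 0.0476*112
   = 72.33 m^3/s.

72.33


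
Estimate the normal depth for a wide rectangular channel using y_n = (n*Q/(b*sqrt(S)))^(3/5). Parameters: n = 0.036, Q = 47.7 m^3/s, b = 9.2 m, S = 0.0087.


We use the wide-channel approximation y_n = (n*Q/(b*sqrt(S)))^(3/5).
sqrt(S) = sqrt(0.0087) = 0.093274.
Numerator: n*Q = 0.036 * 47.7 = 1.7172.
Denominator: b*sqrt(S) = 9.2 * 0.093274 = 0.858121.
arg = 2.0011.
y_n = 2.0011^(3/5) = 1.5162 m.

1.5162


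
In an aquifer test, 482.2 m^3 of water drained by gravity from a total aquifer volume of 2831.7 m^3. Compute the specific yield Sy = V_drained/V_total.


Specific yield Sy = Volume drained / Total volume.
Sy = 482.2 / 2831.7
   = 0.1703.

0.1703


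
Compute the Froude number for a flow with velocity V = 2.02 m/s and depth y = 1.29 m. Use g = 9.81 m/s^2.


The Froude number is defined as Fr = V / sqrt(g*y).
g*y = 9.81 * 1.29 = 12.6549.
sqrt(g*y) = sqrt(12.6549) = 3.5574.
Fr = 2.02 / 3.5574 = 0.5678.

0.5678


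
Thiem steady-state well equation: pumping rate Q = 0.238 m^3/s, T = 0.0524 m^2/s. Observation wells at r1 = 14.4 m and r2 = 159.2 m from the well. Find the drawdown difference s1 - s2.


Thiem equation: s1 - s2 = Q/(2*pi*T) * ln(r2/r1).
ln(r2/r1) = ln(159.2/14.4) = 2.4029.
Q/(2*pi*T) = 0.238 / (2*pi*0.0524) = 0.238 / 0.3292 = 0.7229.
s1 - s2 = 0.7229 * 2.4029 = 1.737 m.

1.737


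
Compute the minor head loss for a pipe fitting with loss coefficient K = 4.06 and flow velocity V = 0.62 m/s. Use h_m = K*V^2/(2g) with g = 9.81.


Minor loss formula: h_m = K * V^2/(2g).
V^2 = 0.62^2 = 0.3844.
V^2/(2g) = 0.3844 / 19.62 = 0.0196 m.
h_m = 4.06 * 0.0196 = 0.0795 m.

0.0795


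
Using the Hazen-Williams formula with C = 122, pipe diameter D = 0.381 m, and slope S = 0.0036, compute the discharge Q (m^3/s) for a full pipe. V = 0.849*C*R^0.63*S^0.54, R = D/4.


For a full circular pipe, R = D/4 = 0.381/4 = 0.0953 m.
V = 0.849 * 122 * 0.0953^0.63 * 0.0036^0.54
  = 0.849 * 122 * 0.227345 * 0.047907
  = 1.1281 m/s.
Pipe area A = pi*D^2/4 = pi*0.381^2/4 = 0.114 m^2.
Q = A * V = 0.114 * 1.1281 = 0.1286 m^3/s.

0.1286


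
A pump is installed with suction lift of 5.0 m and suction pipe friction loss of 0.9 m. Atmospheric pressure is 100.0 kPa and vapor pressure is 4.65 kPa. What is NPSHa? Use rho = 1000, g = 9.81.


NPSHa = p_atm/(rho*g) - z_s - hf_s - p_vap/(rho*g).
p_atm/(rho*g) = 100.0*1000 / (1000*9.81) = 10.194 m.
p_vap/(rho*g) = 4.65*1000 / (1000*9.81) = 0.474 m.
NPSHa = 10.194 - 5.0 - 0.9 - 0.474
      = 3.82 m.

3.82


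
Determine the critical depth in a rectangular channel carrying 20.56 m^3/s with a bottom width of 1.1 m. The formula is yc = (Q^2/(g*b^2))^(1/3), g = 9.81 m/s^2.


Using yc = (Q^2 / (g * b^2))^(1/3):
Q^2 = 20.56^2 = 422.71.
g * b^2 = 9.81 * 1.1^2 = 9.81 * 1.21 = 11.87.
Q^2 / (g*b^2) = 422.71 / 11.87 = 35.6116.
yc = 35.6116^(1/3) = 3.29 m.

3.29


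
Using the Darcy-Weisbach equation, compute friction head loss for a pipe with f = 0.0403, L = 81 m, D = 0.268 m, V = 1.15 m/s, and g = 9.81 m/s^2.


Darcy-Weisbach equation: h_f = f * (L/D) * V^2/(2g).
f * L/D = 0.0403 * 81/0.268 = 12.1802.
V^2/(2g) = 1.15^2 / (2*9.81) = 1.3225 / 19.62 = 0.0674 m.
h_f = 12.1802 * 0.0674 = 0.821 m.

0.821


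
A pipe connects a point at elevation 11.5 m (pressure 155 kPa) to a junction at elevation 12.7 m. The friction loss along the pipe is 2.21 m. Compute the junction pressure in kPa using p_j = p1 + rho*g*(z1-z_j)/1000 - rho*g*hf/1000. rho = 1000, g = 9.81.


Junction pressure: p_j = p1 + rho*g*(z1 - z_j)/1000 - rho*g*hf/1000.
Elevation term = 1000*9.81*(11.5 - 12.7)/1000 = -11.772 kPa.
Friction term = 1000*9.81*2.21/1000 = 21.68 kPa.
p_j = 155 + -11.772 - 21.68 = 121.55 kPa.

121.55


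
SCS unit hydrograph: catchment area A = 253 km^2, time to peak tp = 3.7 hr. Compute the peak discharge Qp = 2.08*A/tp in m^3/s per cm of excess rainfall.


SCS formula: Qp = 2.08 * A / tp.
Qp = 2.08 * 253 / 3.7
   = 526.24 / 3.7
   = 142.23 m^3/s per cm.

142.23


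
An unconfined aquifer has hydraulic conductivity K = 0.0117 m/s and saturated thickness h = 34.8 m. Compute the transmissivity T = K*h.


Transmissivity is defined as T = K * h.
T = 0.0117 * 34.8
  = 0.4072 m^2/s.

0.4072


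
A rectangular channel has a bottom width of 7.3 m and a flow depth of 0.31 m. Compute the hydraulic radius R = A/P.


For a rectangular section:
Flow area A = b * y = 7.3 * 0.31 = 2.26 m^2.
Wetted perimeter P = b + 2y = 7.3 + 2*0.31 = 7.92 m.
Hydraulic radius R = A/P = 2.26 / 7.92 = 0.2857 m.

0.2857


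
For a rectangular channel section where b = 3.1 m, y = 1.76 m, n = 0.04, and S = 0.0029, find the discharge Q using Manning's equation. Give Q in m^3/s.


For a rectangular channel, the cross-sectional area A = b * y = 3.1 * 1.76 = 5.46 m^2.
The wetted perimeter P = b + 2y = 3.1 + 2*1.76 = 6.62 m.
Hydraulic radius R = A/P = 5.46/6.62 = 0.8242 m.
Velocity V = (1/n)*R^(2/3)*S^(1/2) = (1/0.04)*0.8242^(2/3)*0.0029^(1/2) = 1.1835 m/s.
Discharge Q = A * V = 5.46 * 1.1835 = 6.457 m^3/s.

6.457


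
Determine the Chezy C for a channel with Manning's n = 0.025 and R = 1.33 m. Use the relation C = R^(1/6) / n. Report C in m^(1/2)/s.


The Chezy coefficient relates to Manning's n through C = R^(1/6) / n.
R^(1/6) = 1.33^(1/6) = 1.048677.
C = 1.048677 / 0.025 = 41.95 m^(1/2)/s.

41.95


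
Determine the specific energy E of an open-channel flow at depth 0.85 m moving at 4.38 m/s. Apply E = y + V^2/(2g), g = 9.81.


Specific energy E = y + V^2/(2g).
Velocity head = V^2/(2g) = 4.38^2 / (2*9.81) = 19.1844 / 19.62 = 0.9778 m.
E = 0.85 + 0.9778 = 1.8278 m.

1.8278


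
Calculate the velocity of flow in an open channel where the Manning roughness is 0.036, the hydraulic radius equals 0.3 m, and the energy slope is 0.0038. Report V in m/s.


Manning's equation gives V = (1/n) * R^(2/3) * S^(1/2).
First, compute R^(2/3) = 0.3^(2/3) = 0.4481.
Next, S^(1/2) = 0.0038^(1/2) = 0.061644.
Then 1/n = 1/0.036 = 27.78.
V = 27.78 * 0.4481 * 0.061644 = 0.7674 m/s.

0.7674


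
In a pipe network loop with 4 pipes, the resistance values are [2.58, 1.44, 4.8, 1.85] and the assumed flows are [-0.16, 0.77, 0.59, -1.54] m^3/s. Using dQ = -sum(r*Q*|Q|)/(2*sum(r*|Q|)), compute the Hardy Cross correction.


Numerator terms (r*Q*|Q|): 2.58*-0.16*|-0.16| = -0.066; 1.44*0.77*|0.77| = 0.8538; 4.8*0.59*|0.59| = 1.6709; 1.85*-1.54*|-1.54| = -4.3875.
Sum of numerator = -1.9289.
Denominator terms (r*|Q|): 2.58*|-0.16| = 0.4128; 1.44*|0.77| = 1.1088; 4.8*|0.59| = 2.832; 1.85*|-1.54| = 2.849.
2 * sum of denominator = 2 * 7.2026 = 14.4052.
dQ = --1.9289 / 14.4052 = 0.1339 m^3/s.

0.1339


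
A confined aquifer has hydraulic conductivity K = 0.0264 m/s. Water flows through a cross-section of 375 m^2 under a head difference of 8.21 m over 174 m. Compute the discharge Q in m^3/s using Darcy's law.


Darcy's law: Q = K * A * i, where i = dh/L.
Hydraulic gradient i = 8.21 / 174 = 0.047184.
Q = 0.0264 * 375 * 0.047184
  = 0.4671 m^3/s.

0.4671


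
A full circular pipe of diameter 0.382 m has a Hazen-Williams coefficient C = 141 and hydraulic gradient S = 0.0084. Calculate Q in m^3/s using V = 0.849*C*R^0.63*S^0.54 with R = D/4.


For a full circular pipe, R = D/4 = 0.382/4 = 0.0955 m.
V = 0.849 * 141 * 0.0955^0.63 * 0.0084^0.54
  = 0.849 * 141 * 0.22772 * 0.075703
  = 2.0637 m/s.
Pipe area A = pi*D^2/4 = pi*0.382^2/4 = 0.1146 m^2.
Q = A * V = 0.1146 * 2.0637 = 0.2365 m^3/s.

0.2365


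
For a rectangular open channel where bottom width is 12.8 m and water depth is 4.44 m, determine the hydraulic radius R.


For a rectangular section:
Flow area A = b * y = 12.8 * 4.44 = 56.83 m^2.
Wetted perimeter P = b + 2y = 12.8 + 2*4.44 = 21.68 m.
Hydraulic radius R = A/P = 56.83 / 21.68 = 2.6214 m.

2.6214


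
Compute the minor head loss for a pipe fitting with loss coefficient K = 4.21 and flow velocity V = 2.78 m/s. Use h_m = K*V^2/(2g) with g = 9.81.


Minor loss formula: h_m = K * V^2/(2g).
V^2 = 2.78^2 = 7.7284.
V^2/(2g) = 7.7284 / 19.62 = 0.3939 m.
h_m = 4.21 * 0.3939 = 1.6583 m.

1.6583


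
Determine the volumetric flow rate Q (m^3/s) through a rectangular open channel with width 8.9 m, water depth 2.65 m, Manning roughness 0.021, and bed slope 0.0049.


For a rectangular channel, the cross-sectional area A = b * y = 8.9 * 2.65 = 23.59 m^2.
The wetted perimeter P = b + 2y = 8.9 + 2*2.65 = 14.2 m.
Hydraulic radius R = A/P = 23.59/14.2 = 1.6609 m.
Velocity V = (1/n)*R^(2/3)*S^(1/2) = (1/0.021)*1.6609^(2/3)*0.0049^(1/2) = 4.675 m/s.
Discharge Q = A * V = 23.59 * 4.675 = 110.259 m^3/s.

110.259


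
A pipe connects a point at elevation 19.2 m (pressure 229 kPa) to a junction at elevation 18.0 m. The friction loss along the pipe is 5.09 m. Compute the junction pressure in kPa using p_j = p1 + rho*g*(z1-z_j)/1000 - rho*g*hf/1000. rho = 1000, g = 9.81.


Junction pressure: p_j = p1 + rho*g*(z1 - z_j)/1000 - rho*g*hf/1000.
Elevation term = 1000*9.81*(19.2 - 18.0)/1000 = 11.772 kPa.
Friction term = 1000*9.81*5.09/1000 = 49.933 kPa.
p_j = 229 + 11.772 - 49.933 = 190.84 kPa.

190.84


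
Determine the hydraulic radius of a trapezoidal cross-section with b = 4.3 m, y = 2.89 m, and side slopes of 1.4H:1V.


For a trapezoidal section with side slope z:
A = (b + z*y)*y = (4.3 + 1.4*2.89)*2.89 = 24.12 m^2.
P = b + 2*y*sqrt(1 + z^2) = 4.3 + 2*2.89*sqrt(1 + 1.4^2) = 14.244 m.
R = A/P = 24.12 / 14.244 = 1.6933 m.

1.6933


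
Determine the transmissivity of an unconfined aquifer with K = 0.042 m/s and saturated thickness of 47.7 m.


Transmissivity is defined as T = K * h.
T = 0.042 * 47.7
  = 2.0034 m^2/s.

2.0034


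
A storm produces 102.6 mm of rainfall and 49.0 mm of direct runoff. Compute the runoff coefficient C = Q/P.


The runoff coefficient C = runoff depth / rainfall depth.
C = 49.0 / 102.6
  = 0.4776.

0.4776


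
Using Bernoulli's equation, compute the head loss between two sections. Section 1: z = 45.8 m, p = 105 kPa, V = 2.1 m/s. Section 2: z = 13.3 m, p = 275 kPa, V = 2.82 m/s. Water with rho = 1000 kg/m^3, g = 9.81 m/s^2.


Total head at each section: H = z + p/(rho*g) + V^2/(2g).
H1 = 45.8 + 105*1000/(1000*9.81) + 2.1^2/(2*9.81)
   = 45.8 + 10.703 + 0.2248
   = 56.728 m.
H2 = 13.3 + 275*1000/(1000*9.81) + 2.82^2/(2*9.81)
   = 13.3 + 28.033 + 0.4053
   = 41.738 m.
h_L = H1 - H2 = 56.728 - 41.738 = 14.99 m.

14.99


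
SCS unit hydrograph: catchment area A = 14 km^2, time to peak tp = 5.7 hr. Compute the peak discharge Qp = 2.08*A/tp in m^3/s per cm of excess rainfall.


SCS formula: Qp = 2.08 * A / tp.
Qp = 2.08 * 14 / 5.7
   = 29.12 / 5.7
   = 5.11 m^3/s per cm.

5.11


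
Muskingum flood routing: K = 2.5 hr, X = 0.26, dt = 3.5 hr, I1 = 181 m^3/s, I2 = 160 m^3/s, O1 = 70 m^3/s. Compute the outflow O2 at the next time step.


Muskingum coefficients:
denom = 2*K*(1-X) + dt = 2*2.5*(1-0.26) + 3.5 = 7.2.
C0 = (dt - 2*K*X)/denom = (3.5 - 2*2.5*0.26)/7.2 = 0.3056.
C1 = (dt + 2*K*X)/denom = (3.5 + 2*2.5*0.26)/7.2 = 0.6667.
C2 = (2*K*(1-X) - dt)/denom = 0.0278.
O2 = C0*I2 + C1*I1 + C2*O1
   = 0.3056*160 + 0.6667*181 + 0.0278*70
   = 171.5 m^3/s.

171.5


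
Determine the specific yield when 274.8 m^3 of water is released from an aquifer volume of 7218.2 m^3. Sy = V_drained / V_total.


Specific yield Sy = Volume drained / Total volume.
Sy = 274.8 / 7218.2
   = 0.0381.

0.0381


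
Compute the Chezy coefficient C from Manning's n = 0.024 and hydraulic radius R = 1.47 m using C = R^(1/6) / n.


The Chezy coefficient relates to Manning's n through C = R^(1/6) / n.
R^(1/6) = 1.47^(1/6) = 1.066317.
C = 1.066317 / 0.024 = 44.43 m^(1/2)/s.

44.43


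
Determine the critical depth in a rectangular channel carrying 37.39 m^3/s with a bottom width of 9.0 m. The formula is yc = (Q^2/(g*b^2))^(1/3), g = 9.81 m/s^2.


Using yc = (Q^2 / (g * b^2))^(1/3):
Q^2 = 37.39^2 = 1398.01.
g * b^2 = 9.81 * 9.0^2 = 9.81 * 81.0 = 794.61.
Q^2 / (g*b^2) = 1398.01 / 794.61 = 1.7594.
yc = 1.7594^(1/3) = 1.2072 m.

1.2072


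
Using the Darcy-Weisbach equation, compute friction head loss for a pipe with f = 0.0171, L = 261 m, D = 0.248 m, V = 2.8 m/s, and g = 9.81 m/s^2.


Darcy-Weisbach equation: h_f = f * (L/D) * V^2/(2g).
f * L/D = 0.0171 * 261/0.248 = 17.9964.
V^2/(2g) = 2.8^2 / (2*9.81) = 7.84 / 19.62 = 0.3996 m.
h_f = 17.9964 * 0.3996 = 7.191 m.

7.191


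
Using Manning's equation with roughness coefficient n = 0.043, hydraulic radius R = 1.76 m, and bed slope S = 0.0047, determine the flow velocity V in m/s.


Manning's equation gives V = (1/n) * R^(2/3) * S^(1/2).
First, compute R^(2/3) = 1.76^(2/3) = 1.4577.
Next, S^(1/2) = 0.0047^(1/2) = 0.068557.
Then 1/n = 1/0.043 = 23.26.
V = 23.26 * 1.4577 * 0.068557 = 2.3241 m/s.

2.3241


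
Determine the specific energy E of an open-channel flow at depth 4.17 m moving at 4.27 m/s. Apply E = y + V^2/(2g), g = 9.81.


Specific energy E = y + V^2/(2g).
Velocity head = V^2/(2g) = 4.27^2 / (2*9.81) = 18.2329 / 19.62 = 0.9293 m.
E = 4.17 + 0.9293 = 5.0993 m.

5.0993


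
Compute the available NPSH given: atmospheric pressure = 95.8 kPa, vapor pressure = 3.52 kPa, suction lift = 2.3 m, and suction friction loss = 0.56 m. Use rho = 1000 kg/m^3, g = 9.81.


NPSHa = p_atm/(rho*g) - z_s - hf_s - p_vap/(rho*g).
p_atm/(rho*g) = 95.8*1000 / (1000*9.81) = 9.766 m.
p_vap/(rho*g) = 3.52*1000 / (1000*9.81) = 0.359 m.
NPSHa = 9.766 - 2.3 - 0.56 - 0.359
      = 6.55 m.

6.55


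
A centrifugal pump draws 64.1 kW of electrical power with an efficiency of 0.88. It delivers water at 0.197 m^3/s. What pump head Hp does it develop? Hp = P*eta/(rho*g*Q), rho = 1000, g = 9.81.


Pump head formula: Hp = P * eta / (rho * g * Q).
Numerator: P * eta = 64.1 * 1000 * 0.88 = 56408.0 W.
Denominator: rho * g * Q = 1000 * 9.81 * 0.197 = 1932.57.
Hp = 56408.0 / 1932.57 = 29.19 m.

29.19


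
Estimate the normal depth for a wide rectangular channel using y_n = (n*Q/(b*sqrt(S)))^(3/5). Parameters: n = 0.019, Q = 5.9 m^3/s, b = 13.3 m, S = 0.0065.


We use the wide-channel approximation y_n = (n*Q/(b*sqrt(S)))^(3/5).
sqrt(S) = sqrt(0.0065) = 0.080623.
Numerator: n*Q = 0.019 * 5.9 = 0.1121.
Denominator: b*sqrt(S) = 13.3 * 0.080623 = 1.072286.
arg = 0.1045.
y_n = 0.1045^(3/5) = 0.258 m.

0.258


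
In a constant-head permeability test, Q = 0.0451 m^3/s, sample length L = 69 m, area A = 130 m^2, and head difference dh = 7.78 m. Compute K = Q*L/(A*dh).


From K = Q*L / (A*dh):
Numerator: Q*L = 0.0451 * 69 = 3.1119.
Denominator: A*dh = 130 * 7.78 = 1011.4.
K = 3.1119 / 1011.4 = 0.003077 m/s.

0.003077


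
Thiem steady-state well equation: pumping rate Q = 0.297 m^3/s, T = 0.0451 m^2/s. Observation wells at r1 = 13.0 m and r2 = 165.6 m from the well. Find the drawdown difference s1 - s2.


Thiem equation: s1 - s2 = Q/(2*pi*T) * ln(r2/r1).
ln(r2/r1) = ln(165.6/13.0) = 2.5446.
Q/(2*pi*T) = 0.297 / (2*pi*0.0451) = 0.297 / 0.2834 = 1.0481.
s1 - s2 = 1.0481 * 2.5446 = 2.667 m.

2.667


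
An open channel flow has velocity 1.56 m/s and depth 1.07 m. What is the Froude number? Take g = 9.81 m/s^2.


The Froude number is defined as Fr = V / sqrt(g*y).
g*y = 9.81 * 1.07 = 10.4967.
sqrt(g*y) = sqrt(10.4967) = 3.2399.
Fr = 1.56 / 3.2399 = 0.4815.

0.4815


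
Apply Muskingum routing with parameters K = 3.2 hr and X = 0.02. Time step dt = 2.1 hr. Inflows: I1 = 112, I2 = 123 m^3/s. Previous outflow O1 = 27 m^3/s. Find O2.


Muskingum coefficients:
denom = 2*K*(1-X) + dt = 2*3.2*(1-0.02) + 2.1 = 8.372.
C0 = (dt - 2*K*X)/denom = (2.1 - 2*3.2*0.02)/8.372 = 0.2355.
C1 = (dt + 2*K*X)/denom = (2.1 + 2*3.2*0.02)/8.372 = 0.2661.
C2 = (2*K*(1-X) - dt)/denom = 0.4983.
O2 = C0*I2 + C1*I1 + C2*O1
   = 0.2355*123 + 0.2661*112 + 0.4983*27
   = 72.23 m^3/s.

72.23


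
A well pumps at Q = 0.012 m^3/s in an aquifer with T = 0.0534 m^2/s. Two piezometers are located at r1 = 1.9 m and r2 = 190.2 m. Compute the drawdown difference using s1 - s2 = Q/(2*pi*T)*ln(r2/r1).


Thiem equation: s1 - s2 = Q/(2*pi*T) * ln(r2/r1).
ln(r2/r1) = ln(190.2/1.9) = 4.6062.
Q/(2*pi*T) = 0.012 / (2*pi*0.0534) = 0.012 / 0.3355 = 0.0358.
s1 - s2 = 0.0358 * 4.6062 = 0.1647 m.

0.1647


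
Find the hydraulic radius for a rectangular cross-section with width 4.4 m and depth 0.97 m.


For a rectangular section:
Flow area A = b * y = 4.4 * 0.97 = 4.27 m^2.
Wetted perimeter P = b + 2y = 4.4 + 2*0.97 = 6.34 m.
Hydraulic radius R = A/P = 4.27 / 6.34 = 0.6732 m.

0.6732


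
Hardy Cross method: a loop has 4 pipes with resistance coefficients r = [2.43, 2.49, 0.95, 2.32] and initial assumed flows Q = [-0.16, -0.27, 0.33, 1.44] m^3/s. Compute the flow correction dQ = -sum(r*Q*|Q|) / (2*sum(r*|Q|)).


Numerator terms (r*Q*|Q|): 2.43*-0.16*|-0.16| = -0.0622; 2.49*-0.27*|-0.27| = -0.1815; 0.95*0.33*|0.33| = 0.1035; 2.32*1.44*|1.44| = 4.8108.
Sum of numerator = 4.6705.
Denominator terms (r*|Q|): 2.43*|-0.16| = 0.3888; 2.49*|-0.27| = 0.6723; 0.95*|0.33| = 0.3135; 2.32*|1.44| = 3.3408.
2 * sum of denominator = 2 * 4.7154 = 9.4308.
dQ = -4.6705 / 9.4308 = -0.4952 m^3/s.

-0.4952


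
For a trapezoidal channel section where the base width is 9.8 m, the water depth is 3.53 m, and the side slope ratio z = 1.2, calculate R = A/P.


For a trapezoidal section with side slope z:
A = (b + z*y)*y = (9.8 + 1.2*3.53)*3.53 = 49.547 m^2.
P = b + 2*y*sqrt(1 + z^2) = 9.8 + 2*3.53*sqrt(1 + 1.2^2) = 20.828 m.
R = A/P = 49.547 / 20.828 = 2.3789 m.

2.3789


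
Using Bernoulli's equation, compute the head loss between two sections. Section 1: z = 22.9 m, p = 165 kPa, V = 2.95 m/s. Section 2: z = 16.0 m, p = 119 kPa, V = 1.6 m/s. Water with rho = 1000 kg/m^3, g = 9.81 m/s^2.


Total head at each section: H = z + p/(rho*g) + V^2/(2g).
H1 = 22.9 + 165*1000/(1000*9.81) + 2.95^2/(2*9.81)
   = 22.9 + 16.82 + 0.4436
   = 40.163 m.
H2 = 16.0 + 119*1000/(1000*9.81) + 1.6^2/(2*9.81)
   = 16.0 + 12.13 + 0.1305
   = 28.261 m.
h_L = H1 - H2 = 40.163 - 28.261 = 11.902 m.

11.902


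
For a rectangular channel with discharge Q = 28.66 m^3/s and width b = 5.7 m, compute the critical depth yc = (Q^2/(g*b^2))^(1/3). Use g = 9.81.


Using yc = (Q^2 / (g * b^2))^(1/3):
Q^2 = 28.66^2 = 821.4.
g * b^2 = 9.81 * 5.7^2 = 9.81 * 32.49 = 318.73.
Q^2 / (g*b^2) = 821.4 / 318.73 = 2.5771.
yc = 2.5771^(1/3) = 1.371 m.

1.371


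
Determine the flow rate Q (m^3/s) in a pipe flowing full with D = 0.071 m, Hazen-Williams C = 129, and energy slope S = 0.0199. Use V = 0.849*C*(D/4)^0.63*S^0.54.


For a full circular pipe, R = D/4 = 0.071/4 = 0.0177 m.
V = 0.849 * 129 * 0.0177^0.63 * 0.0199^0.54
  = 0.849 * 129 * 0.078885 * 0.120609
  = 1.042 m/s.
Pipe area A = pi*D^2/4 = pi*0.071^2/4 = 0.004 m^2.
Q = A * V = 0.004 * 1.042 = 0.0041 m^3/s.

0.0041


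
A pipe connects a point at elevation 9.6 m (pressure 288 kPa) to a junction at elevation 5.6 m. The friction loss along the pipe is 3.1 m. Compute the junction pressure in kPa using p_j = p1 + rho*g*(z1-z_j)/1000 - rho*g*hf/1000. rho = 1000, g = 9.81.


Junction pressure: p_j = p1 + rho*g*(z1 - z_j)/1000 - rho*g*hf/1000.
Elevation term = 1000*9.81*(9.6 - 5.6)/1000 = 39.24 kPa.
Friction term = 1000*9.81*3.1/1000 = 30.411 kPa.
p_j = 288 + 39.24 - 30.411 = 296.83 kPa.

296.83


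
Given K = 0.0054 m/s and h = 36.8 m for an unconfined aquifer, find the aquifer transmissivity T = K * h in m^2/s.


Transmissivity is defined as T = K * h.
T = 0.0054 * 36.8
  = 0.1987 m^2/s.

0.1987


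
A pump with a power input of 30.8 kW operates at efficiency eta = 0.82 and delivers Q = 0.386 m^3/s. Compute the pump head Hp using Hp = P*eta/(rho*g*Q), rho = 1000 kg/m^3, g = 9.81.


Pump head formula: Hp = P * eta / (rho * g * Q).
Numerator: P * eta = 30.8 * 1000 * 0.82 = 25256.0 W.
Denominator: rho * g * Q = 1000 * 9.81 * 0.386 = 3786.66.
Hp = 25256.0 / 3786.66 = 6.67 m.

6.67


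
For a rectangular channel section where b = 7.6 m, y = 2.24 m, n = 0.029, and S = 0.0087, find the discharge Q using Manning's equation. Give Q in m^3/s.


For a rectangular channel, the cross-sectional area A = b * y = 7.6 * 2.24 = 17.02 m^2.
The wetted perimeter P = b + 2y = 7.6 + 2*2.24 = 12.08 m.
Hydraulic radius R = A/P = 17.02/12.08 = 1.4093 m.
Velocity V = (1/n)*R^(2/3)*S^(1/2) = (1/0.029)*1.4093^(2/3)*0.0087^(1/2) = 4.0429 m/s.
Discharge Q = A * V = 17.02 * 4.0429 = 68.826 m^3/s.

68.826


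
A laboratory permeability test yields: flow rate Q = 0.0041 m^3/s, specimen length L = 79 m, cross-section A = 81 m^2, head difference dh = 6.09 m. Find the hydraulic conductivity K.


From K = Q*L / (A*dh):
Numerator: Q*L = 0.0041 * 79 = 0.3239.
Denominator: A*dh = 81 * 6.09 = 493.29.
K = 0.3239 / 493.29 = 0.000657 m/s.

0.000657


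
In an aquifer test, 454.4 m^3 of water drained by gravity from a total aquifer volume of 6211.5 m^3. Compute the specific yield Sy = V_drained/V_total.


Specific yield Sy = Volume drained / Total volume.
Sy = 454.4 / 6211.5
   = 0.0732.

0.0732


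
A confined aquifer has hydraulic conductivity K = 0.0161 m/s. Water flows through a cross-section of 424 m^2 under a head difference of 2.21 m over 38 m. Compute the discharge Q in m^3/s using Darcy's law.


Darcy's law: Q = K * A * i, where i = dh/L.
Hydraulic gradient i = 2.21 / 38 = 0.058158.
Q = 0.0161 * 424 * 0.058158
  = 0.397 m^3/s.

0.397


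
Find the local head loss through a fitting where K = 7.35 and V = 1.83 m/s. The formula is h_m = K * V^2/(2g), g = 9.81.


Minor loss formula: h_m = K * V^2/(2g).
V^2 = 1.83^2 = 3.3489.
V^2/(2g) = 3.3489 / 19.62 = 0.1707 m.
h_m = 7.35 * 0.1707 = 1.2546 m.

1.2546


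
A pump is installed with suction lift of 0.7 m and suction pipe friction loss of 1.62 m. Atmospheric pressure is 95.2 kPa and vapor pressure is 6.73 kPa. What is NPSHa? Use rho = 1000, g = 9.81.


NPSHa = p_atm/(rho*g) - z_s - hf_s - p_vap/(rho*g).
p_atm/(rho*g) = 95.2*1000 / (1000*9.81) = 9.704 m.
p_vap/(rho*g) = 6.73*1000 / (1000*9.81) = 0.686 m.
NPSHa = 9.704 - 0.7 - 1.62 - 0.686
      = 6.7 m.

6.7


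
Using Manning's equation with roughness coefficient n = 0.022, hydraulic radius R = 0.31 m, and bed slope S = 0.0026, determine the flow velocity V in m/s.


Manning's equation gives V = (1/n) * R^(2/3) * S^(1/2).
First, compute R^(2/3) = 0.31^(2/3) = 0.458.
Next, S^(1/2) = 0.0026^(1/2) = 0.05099.
Then 1/n = 1/0.022 = 45.45.
V = 45.45 * 0.458 * 0.05099 = 1.0616 m/s.

1.0616


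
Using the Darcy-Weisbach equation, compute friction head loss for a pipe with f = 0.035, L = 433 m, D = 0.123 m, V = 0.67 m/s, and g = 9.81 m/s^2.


Darcy-Weisbach equation: h_f = f * (L/D) * V^2/(2g).
f * L/D = 0.035 * 433/0.123 = 123.2114.
V^2/(2g) = 0.67^2 / (2*9.81) = 0.4489 / 19.62 = 0.0229 m.
h_f = 123.2114 * 0.0229 = 2.819 m.

2.819


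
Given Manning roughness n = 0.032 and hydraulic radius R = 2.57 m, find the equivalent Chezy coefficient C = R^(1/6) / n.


The Chezy coefficient relates to Manning's n through C = R^(1/6) / n.
R^(1/6) = 2.57^(1/6) = 1.170367.
C = 1.170367 / 0.032 = 36.57 m^(1/2)/s.

36.57


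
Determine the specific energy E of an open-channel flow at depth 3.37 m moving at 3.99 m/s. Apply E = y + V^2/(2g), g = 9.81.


Specific energy E = y + V^2/(2g).
Velocity head = V^2/(2g) = 3.99^2 / (2*9.81) = 15.9201 / 19.62 = 0.8114 m.
E = 3.37 + 0.8114 = 4.1814 m.

4.1814


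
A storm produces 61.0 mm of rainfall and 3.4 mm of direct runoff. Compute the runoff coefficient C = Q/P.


The runoff coefficient C = runoff depth / rainfall depth.
C = 3.4 / 61.0
  = 0.0557.

0.0557


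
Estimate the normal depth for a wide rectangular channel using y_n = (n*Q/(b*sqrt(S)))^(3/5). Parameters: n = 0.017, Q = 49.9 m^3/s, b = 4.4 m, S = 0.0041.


We use the wide-channel approximation y_n = (n*Q/(b*sqrt(S)))^(3/5).
sqrt(S) = sqrt(0.0041) = 0.064031.
Numerator: n*Q = 0.017 * 49.9 = 0.8483.
Denominator: b*sqrt(S) = 4.4 * 0.064031 = 0.281736.
arg = 3.011.
y_n = 3.011^(3/5) = 1.9374 m.

1.9374


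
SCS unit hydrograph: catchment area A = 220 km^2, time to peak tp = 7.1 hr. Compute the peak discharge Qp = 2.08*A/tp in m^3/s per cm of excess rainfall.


SCS formula: Qp = 2.08 * A / tp.
Qp = 2.08 * 220 / 7.1
   = 457.6 / 7.1
   = 64.45 m^3/s per cm.

64.45


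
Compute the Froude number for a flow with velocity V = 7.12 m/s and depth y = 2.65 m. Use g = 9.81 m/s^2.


The Froude number is defined as Fr = V / sqrt(g*y).
g*y = 9.81 * 2.65 = 25.9965.
sqrt(g*y) = sqrt(25.9965) = 5.0987.
Fr = 7.12 / 5.0987 = 1.3964.

1.3964


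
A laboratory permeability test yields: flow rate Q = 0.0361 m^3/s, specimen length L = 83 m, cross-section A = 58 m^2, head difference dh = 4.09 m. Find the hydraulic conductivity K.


From K = Q*L / (A*dh):
Numerator: Q*L = 0.0361 * 83 = 2.9963.
Denominator: A*dh = 58 * 4.09 = 237.22.
K = 2.9963 / 237.22 = 0.012631 m/s.

0.012631


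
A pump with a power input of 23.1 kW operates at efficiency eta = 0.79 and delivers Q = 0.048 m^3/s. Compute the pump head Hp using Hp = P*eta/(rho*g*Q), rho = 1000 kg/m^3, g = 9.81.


Pump head formula: Hp = P * eta / (rho * g * Q).
Numerator: P * eta = 23.1 * 1000 * 0.79 = 18249.0 W.
Denominator: rho * g * Q = 1000 * 9.81 * 0.048 = 470.88.
Hp = 18249.0 / 470.88 = 38.76 m.

38.76


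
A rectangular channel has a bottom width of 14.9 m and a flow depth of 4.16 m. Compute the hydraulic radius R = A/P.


For a rectangular section:
Flow area A = b * y = 14.9 * 4.16 = 61.98 m^2.
Wetted perimeter P = b + 2y = 14.9 + 2*4.16 = 23.22 m.
Hydraulic radius R = A/P = 61.98 / 23.22 = 2.6694 m.

2.6694
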